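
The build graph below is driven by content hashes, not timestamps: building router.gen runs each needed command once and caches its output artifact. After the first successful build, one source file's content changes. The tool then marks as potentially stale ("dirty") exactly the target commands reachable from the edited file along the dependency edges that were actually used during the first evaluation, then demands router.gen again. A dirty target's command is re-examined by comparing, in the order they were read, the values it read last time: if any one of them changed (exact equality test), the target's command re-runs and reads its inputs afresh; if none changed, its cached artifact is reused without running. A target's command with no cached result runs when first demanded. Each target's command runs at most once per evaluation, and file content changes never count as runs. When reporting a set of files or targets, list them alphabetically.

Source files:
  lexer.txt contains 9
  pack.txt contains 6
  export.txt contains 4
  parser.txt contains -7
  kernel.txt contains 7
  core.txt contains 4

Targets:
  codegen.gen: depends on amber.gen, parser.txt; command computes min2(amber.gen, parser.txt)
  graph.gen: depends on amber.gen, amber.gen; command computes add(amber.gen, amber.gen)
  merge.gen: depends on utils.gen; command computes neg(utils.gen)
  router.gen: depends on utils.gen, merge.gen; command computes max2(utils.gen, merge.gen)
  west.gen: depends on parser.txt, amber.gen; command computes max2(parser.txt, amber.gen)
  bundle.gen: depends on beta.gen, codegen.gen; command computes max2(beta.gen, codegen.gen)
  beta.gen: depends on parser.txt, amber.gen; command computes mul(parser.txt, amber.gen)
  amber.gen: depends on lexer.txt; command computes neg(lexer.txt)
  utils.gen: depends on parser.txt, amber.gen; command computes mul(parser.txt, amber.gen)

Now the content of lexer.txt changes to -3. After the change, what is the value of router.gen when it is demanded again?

router.gen now evaluates to 21.

Initial pass — values computed on the first demand:
  amber.gen = neg(9) = -9
  utils.gen = mul(-7, -9) = 63
  merge.gen = neg(63) = -63
  router.gen = max2(63, -63) = 63

Second demand — change propagation:
  amber.gen: re-runs because lexer.txt 9->-3; new result 3.
  utils.gen: re-runs because amber.gen -9->3; new result -21.
  merge.gen: re-runs because utils.gen 63->-21; new result 21.
  router.gen: re-runs because utils.gen 63->-21; merge.gen -63->21; new result 21.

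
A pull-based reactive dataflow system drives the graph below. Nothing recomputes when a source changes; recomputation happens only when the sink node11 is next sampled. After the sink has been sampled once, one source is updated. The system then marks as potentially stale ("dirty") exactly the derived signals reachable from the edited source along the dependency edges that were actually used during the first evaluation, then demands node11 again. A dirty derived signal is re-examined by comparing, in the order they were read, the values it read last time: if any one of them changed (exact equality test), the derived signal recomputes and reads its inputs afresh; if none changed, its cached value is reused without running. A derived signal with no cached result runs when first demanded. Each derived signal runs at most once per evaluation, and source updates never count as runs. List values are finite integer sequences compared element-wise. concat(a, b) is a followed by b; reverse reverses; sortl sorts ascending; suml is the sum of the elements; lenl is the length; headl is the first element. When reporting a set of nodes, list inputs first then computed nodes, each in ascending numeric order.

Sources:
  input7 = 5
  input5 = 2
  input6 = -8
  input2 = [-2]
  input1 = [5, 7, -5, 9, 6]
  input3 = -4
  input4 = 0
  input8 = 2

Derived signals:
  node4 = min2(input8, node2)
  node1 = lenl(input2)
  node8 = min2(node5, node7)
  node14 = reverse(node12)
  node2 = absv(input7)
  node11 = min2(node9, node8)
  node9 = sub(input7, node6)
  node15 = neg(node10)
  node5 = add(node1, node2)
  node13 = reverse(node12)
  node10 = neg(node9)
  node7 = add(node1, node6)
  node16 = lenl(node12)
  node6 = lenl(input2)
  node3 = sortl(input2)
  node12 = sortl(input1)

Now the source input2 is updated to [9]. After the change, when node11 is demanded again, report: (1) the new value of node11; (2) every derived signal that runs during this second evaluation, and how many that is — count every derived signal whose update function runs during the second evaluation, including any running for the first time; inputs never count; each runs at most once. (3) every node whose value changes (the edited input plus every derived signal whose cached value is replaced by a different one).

New value of node11: 2.
Derived signals that run: node1, node6 — 2 in total.
Values that change: input2.
Key observation: the cutoff stops propagation at node5 — its inputs' values are unchanged, so it reuses its cache.

First evaluation (everything demanded from the output):
  node1 = lenl([-2]) = 1
  node2 = absv(5) = 5
  node5 = add(1, 5) = 6
  node6 = lenl([-2]) = 1
  node7 = add(1, 1) = 2
  node8 = min2(6, 2) = 2
  node9 = sub(5, 1) = 4
  node11 = min2(4, 2) = 2

Propagation after the edit:
  node1: runs — input2 [-2]->[9]; result 1 (same value as before).
  node5: checked — values it read are unchanged (node1 unchanged, node2 unchanged); reused cached 6 without running.
  node6: runs — input2 [-2]->[9]; result 1 (same value as before).
  node7: checked — values it read are unchanged (node1 unchanged, node6 unchanged); reused cached 2 without running.
  node8: checked — values it read are unchanged (node5 unchanged, node7 unchanged); reused cached 2 without running.
  node9: checked — values it read are unchanged (input7 unchanged, node6 unchanged); reused cached 4 without running.
  node11: checked — values it read are unchanged (node9 unchanged, node8 unchanged); reused cached 2 without running.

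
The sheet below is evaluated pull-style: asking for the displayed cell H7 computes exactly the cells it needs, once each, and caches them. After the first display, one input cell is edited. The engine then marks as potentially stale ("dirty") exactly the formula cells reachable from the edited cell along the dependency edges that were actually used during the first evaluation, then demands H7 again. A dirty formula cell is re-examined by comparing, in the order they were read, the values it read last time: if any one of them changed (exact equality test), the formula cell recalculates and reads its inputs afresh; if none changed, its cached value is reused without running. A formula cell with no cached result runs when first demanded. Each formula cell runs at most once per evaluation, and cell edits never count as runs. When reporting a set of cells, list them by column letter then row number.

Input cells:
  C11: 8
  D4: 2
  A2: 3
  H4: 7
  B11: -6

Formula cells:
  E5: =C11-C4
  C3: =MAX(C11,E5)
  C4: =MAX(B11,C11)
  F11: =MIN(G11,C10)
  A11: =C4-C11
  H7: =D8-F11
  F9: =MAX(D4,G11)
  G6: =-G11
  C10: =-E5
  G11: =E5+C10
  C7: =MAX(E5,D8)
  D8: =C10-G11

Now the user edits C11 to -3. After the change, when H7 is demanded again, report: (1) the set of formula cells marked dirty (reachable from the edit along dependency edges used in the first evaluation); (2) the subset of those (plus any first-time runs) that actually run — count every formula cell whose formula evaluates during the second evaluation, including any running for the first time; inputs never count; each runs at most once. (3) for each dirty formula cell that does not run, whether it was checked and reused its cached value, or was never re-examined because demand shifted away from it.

First demand of the output computes:
  C4 = MAX(-6, 8) = 8
  E5 = 8 - 8 = 0
  C10 = -(0) = 0
  G11 = 0 + 0 = 0
  D8 = 0 - 0 = 0
  F11 = MIN(0, 0) = 0
  H7 = 0 - 0 = 0

After the edit, cleaning proceeds:
  C4: a read changed (C11 8->-3) — executes, giving -3.
  E5: a read changed (C11 8->-3; C4 8->-3) — executes, giving 0 — identical to its old value.
  C10: dirty, but its reads are unchanged (E5 unchanged); cached 0 stands.
  G11: dirty, but its reads are unchanged (E5 unchanged, C10 unchanged); cached 0 stands.
  D8: dirty, but its reads are unchanged (C10 unchanged, G11 unchanged); cached 0 stands.
  F11: dirty, but its reads are unchanged (G11 unchanged, C10 unchanged); cached 0 stands.
  H7: dirty, but its reads are unchanged (D8 unchanged, F11 unchanged); cached 0 stands.

Note the absorption at E5: it re-runs yet its value is the same, leaving the output's value untouched.

The edit dirties: C4, C10, D8, E5, F11, G11, H7.
2 formula cells run: C4, E5.
Cache hits after checking: C10, D8, F11, G11, H7.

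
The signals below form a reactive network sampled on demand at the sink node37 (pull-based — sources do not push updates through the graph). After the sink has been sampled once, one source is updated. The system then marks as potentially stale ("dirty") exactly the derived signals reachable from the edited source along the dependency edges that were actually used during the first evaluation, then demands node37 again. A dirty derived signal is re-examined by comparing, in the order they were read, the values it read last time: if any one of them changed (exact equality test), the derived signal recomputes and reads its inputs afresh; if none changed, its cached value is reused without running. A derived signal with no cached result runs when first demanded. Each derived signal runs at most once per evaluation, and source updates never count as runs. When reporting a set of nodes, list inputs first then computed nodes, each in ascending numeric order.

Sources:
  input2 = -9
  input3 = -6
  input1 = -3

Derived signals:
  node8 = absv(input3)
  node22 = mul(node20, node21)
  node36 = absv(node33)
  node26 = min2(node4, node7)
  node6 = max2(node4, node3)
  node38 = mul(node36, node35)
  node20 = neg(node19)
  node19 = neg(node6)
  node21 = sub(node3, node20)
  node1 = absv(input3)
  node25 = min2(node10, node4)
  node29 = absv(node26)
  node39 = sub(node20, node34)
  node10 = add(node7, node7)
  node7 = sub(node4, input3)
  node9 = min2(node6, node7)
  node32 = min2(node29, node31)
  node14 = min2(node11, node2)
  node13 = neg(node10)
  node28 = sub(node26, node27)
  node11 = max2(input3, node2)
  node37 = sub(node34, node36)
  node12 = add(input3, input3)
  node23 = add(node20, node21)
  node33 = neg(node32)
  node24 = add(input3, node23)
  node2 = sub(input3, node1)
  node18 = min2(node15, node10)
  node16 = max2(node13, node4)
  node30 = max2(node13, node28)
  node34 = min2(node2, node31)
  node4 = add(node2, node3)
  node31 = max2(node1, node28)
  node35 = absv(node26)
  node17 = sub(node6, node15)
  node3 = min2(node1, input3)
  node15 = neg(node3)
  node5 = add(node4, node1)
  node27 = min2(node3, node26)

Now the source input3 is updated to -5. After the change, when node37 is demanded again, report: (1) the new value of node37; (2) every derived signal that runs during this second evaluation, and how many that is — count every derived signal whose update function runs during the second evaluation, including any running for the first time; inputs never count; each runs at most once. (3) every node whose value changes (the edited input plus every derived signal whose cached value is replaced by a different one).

Initial pass — values computed on the first demand:
  node1 = absv(-6) = 6
  node2 = sub(-6, 6) = -12
  node3 = min2(6, -6) = -6
  node4 = add(-12, -6) = -18
  node7 = sub(-18, -6) = -12
  node26 = min2(-18, -12) = -18
  node27 = min2(-6, -18) = -18
  node28 = sub(-18, -18) = 0
  node29 = absv(-18) = 18
  node31 = max2(6, 0) = 6
  node32 = min2(18, 6) = 6
  node33 = neg(6) = -6
  node34 = min2(-12, 6) = -12
  node36 = absv(-6) = 6
  node37 = sub(-12, 6) = -18

Second demand — change propagation:
  node1: re-runs because input3 -6->-5; new result 5.
  node2: re-runs because input3 -6->-5; node1 6->5; new result -10.
  node3: re-runs because node1 6->5; input3 -6->-5; new result -5.
  node4: re-runs because node2 -12->-10; node3 -6->-5; new result -15.
  node7: re-runs because node4 -18->-15; input3 -6->-5; new result -10.
  node26: re-runs because node4 -18->-15; node7 -12->-10; new result -15.
  node27: re-runs because node3 -6->-5; node26 -18->-15; new result -15.
  node28: re-runs because node26 -18->-15; node27 -18->-15; new result 0 (unchanged).
  node29: re-runs because node26 -18->-15; new result 15.
  node31: re-runs because node1 6->5; new result 5.
  node32: re-runs because node29 18->15; node31 6->5; new result 5.
  node33: re-runs because node32 6->5; new result -5.
  node34: re-runs because node2 -12->-10; node31 6->5; new result -10.
  node36: re-runs because node33 -6->-5; new result 5.
  node37: re-runs because node34 -12->-10; node36 6->5; new result -15.

node37 now evaluates to -15.
Run set: node1, node2, node3, node4, node7, node26, node27, node28, node29, node31, node32, node33, node34, node36, node37 (15 run).
Changed values: input3, node1, node2, node3, node4, node7, node26, node27, node29, node31, node32, node33, node34, node36, node37.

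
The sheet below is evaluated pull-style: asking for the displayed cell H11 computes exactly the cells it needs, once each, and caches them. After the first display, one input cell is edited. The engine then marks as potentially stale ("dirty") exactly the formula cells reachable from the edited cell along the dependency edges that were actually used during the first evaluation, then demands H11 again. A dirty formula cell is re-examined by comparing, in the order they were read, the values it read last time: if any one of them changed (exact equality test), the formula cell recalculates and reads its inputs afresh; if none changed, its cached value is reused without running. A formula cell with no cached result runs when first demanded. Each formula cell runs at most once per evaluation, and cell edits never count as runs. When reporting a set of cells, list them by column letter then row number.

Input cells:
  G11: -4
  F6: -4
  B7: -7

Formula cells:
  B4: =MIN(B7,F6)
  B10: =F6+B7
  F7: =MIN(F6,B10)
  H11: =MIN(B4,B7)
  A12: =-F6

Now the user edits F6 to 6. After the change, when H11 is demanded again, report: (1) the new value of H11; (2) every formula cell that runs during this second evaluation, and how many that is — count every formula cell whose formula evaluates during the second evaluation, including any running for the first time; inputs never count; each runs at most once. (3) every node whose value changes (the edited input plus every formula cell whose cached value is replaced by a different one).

Demanding H11 again yields -7.
1 formula cells run: B4.
The nodes whose values change: F6.
Note the absorption at B4: it re-runs yet its value is the same, leaving the output's value untouched.

First demand of the output computes:
  B4 = MIN(-7, -4) = -7
  H11 = MIN(-7, -7) = -7

After the edit, cleaning proceeds:
  B4: a read changed (F6 -4->6) — executes, giving -7 — identical to its old value.
  H11: dirty, but its reads are unchanged (B4 unchanged, B7 unchanged); cached -7 stands.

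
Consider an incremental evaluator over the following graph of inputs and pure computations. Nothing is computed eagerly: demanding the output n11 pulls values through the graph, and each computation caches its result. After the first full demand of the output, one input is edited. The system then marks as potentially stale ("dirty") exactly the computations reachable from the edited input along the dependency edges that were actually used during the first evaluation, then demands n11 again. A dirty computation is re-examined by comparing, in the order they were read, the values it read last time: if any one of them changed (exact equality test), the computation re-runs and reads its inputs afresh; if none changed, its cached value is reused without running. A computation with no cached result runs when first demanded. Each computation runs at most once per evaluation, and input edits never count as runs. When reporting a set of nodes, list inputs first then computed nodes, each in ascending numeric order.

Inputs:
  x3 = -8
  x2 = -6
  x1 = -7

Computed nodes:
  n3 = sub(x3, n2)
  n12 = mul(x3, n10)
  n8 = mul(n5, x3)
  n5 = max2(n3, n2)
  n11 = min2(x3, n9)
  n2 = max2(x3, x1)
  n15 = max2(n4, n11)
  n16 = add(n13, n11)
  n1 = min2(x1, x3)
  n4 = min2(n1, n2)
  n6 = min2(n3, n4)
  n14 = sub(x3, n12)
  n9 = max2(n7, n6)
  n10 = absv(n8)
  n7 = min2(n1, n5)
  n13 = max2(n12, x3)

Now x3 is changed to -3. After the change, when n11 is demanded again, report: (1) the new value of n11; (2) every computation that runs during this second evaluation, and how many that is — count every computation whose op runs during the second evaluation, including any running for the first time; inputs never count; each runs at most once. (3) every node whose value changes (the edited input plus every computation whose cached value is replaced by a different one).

n11 now evaluates to -7.
Run set: n1, n2, n3, n4, n5, n6, n7, n9, n11 (9 run).
Changed values: x3, n1, n2, n3, n4, n5, n6, n7, n9, n11.

Initial pass — values computed on the first demand:
  n1 = min2(-7, -8) = -8
  n2 = max2(-8, -7) = -7
  n3 = sub(-8, -7) = -1
  n4 = min2(-8, -7) = -8
  n5 = max2(-1, -7) = -1
  n6 = min2(-1, -8) = -8
  n7 = min2(-8, -1) = -8
  n9 = max2(-8, -8) = -8
  n11 = min2(-8, -8) = -8

Second demand — change propagation:
  n1: re-runs because x3 -8->-3; new result -7.
  n2: re-runs because x3 -8->-3; new result -3.
  n3: re-runs because x3 -8->-3; n2 -7->-3; new result 0.
  n4: re-runs because n1 -8->-7; n2 -7->-3; new result -7.
  n5: re-runs because n3 -1->0; n2 -7->-3; new result 0.
  n6: re-runs because n3 -1->0; n4 -8->-7; new result -7.
  n7: re-runs because n1 -8->-7; n5 -1->0; new result -7.
  n9: re-runs because n7 -8->-7; n6 -8->-7; new result -7.
  n11: re-runs because x3 -8->-3; n9 -8->-7; new result -7.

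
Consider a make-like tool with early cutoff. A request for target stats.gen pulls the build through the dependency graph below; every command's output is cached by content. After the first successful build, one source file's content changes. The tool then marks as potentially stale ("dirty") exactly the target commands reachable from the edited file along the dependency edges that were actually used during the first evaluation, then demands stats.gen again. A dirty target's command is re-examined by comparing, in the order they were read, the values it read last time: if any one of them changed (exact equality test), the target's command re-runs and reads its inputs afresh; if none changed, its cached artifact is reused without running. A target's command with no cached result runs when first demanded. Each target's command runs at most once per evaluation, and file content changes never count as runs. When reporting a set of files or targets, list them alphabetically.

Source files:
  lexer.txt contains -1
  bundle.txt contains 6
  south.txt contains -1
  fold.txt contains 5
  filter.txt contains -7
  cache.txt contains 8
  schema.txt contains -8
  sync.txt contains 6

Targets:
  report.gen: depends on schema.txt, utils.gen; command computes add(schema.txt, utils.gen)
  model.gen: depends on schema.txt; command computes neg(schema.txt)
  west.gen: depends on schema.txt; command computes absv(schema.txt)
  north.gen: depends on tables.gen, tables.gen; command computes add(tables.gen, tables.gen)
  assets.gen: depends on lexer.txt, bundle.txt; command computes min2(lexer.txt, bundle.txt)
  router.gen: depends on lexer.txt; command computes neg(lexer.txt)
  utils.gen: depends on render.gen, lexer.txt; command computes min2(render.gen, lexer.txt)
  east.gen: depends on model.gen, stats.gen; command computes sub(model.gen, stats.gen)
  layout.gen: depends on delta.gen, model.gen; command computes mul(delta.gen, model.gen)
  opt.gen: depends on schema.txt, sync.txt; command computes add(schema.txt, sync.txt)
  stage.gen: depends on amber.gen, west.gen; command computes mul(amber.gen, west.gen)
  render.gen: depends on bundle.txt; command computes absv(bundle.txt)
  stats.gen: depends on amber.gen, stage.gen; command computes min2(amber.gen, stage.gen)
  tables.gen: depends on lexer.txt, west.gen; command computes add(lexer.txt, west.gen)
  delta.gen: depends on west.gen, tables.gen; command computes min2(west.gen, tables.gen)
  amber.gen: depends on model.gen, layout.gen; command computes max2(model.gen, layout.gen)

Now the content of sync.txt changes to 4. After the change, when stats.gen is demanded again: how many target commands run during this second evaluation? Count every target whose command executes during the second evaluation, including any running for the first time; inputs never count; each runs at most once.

First demand of the output computes:
  model.gen = neg(-8) = 8
  west.gen = absv(-8) = 8
  tables.gen = add(-1, 8) = 7
  delta.gen = min2(8, 7) = 7
  layout.gen = mul(7, 8) = 56
  amber.gen = max2(8, 56) = 56
  stage.gen = mul(56, 8) = 448
  stats.gen = min2(56, 448) = 56

After the edit, cleaning proceeds:
  sync.txt only reaches undemanded nodes; the second demand re-runs nothing.

Note the shortcut — sync.txt feeds only undemanded nodes, so no recomputation happens.

0 target commands run: none.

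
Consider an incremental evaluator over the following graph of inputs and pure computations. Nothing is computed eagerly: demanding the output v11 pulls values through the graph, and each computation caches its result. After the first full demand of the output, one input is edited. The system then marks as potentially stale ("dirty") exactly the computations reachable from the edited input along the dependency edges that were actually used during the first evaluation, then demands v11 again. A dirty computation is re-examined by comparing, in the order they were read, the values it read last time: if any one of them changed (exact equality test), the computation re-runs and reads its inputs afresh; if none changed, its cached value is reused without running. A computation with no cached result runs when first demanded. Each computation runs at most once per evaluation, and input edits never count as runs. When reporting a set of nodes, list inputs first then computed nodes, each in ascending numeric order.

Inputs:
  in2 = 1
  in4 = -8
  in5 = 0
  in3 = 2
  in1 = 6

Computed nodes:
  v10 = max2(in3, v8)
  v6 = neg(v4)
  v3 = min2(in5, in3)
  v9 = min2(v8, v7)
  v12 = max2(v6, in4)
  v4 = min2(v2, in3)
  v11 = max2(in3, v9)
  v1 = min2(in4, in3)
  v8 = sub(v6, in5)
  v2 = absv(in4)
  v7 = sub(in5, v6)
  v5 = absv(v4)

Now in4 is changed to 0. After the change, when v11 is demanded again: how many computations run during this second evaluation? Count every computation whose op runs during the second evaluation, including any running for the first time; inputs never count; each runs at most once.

Run set: v2, v4, v6, v7, v8, v9, v11 (7 run).

Initial pass — values computed on the first demand:
  v2 = absv(-8) = 8
  v4 = min2(8, 2) = 2
  v6 = neg(2) = -2
  v7 = sub(0, -2) = 2
  v8 = sub(-2, 0) = -2
  v9 = min2(-2, 2) = -2
  v11 = max2(2, -2) = 2

Second demand — change propagation:
  v2: re-runs because in4 -8->0; new result 0.
  v4: re-runs because v2 8->0; new result 0.
  v6: re-runs because v4 2->0; new result 0.
  v7: re-runs because v6 -2->0; new result 0.
  v8: re-runs because v6 -2->0; new result 0.
  v9: re-runs because v8 -2->0; v7 2->0; new result 0.
  v11: re-runs because v9 -2->0; new result 2 (unchanged).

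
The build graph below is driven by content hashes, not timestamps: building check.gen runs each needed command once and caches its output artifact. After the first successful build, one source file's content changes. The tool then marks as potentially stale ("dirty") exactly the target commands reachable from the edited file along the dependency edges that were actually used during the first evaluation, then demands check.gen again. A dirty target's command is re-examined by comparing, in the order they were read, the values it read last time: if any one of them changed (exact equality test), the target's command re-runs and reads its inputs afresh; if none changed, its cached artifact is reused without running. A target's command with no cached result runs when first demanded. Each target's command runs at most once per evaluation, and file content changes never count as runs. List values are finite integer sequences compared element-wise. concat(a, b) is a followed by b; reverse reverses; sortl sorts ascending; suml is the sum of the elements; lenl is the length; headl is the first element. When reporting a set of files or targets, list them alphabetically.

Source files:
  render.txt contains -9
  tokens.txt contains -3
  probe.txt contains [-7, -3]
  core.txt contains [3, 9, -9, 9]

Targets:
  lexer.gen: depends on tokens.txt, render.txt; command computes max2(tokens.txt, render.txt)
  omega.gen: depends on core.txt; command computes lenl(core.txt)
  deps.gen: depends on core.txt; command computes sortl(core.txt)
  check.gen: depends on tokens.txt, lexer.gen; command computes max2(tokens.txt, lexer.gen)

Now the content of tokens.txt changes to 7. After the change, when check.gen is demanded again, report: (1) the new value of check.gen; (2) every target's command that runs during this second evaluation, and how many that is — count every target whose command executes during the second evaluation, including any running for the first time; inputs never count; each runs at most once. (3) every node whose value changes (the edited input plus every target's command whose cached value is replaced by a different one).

Initial pass — values computed on the first demand:
  lexer.gen = max2(-3, -9) = -3
  check.gen = max2(-3, -3) = -3

Second demand — change propagation:
  lexer.gen: re-runs because tokens.txt -3->7; new result 7.
  check.gen: re-runs because tokens.txt -3->7; lexer.gen -3->7; new result 7.

check.gen now evaluates to 7.
Run set: check.gen, lexer.gen (2 run).
Changed values: check.gen, lexer.gen, tokens.txt.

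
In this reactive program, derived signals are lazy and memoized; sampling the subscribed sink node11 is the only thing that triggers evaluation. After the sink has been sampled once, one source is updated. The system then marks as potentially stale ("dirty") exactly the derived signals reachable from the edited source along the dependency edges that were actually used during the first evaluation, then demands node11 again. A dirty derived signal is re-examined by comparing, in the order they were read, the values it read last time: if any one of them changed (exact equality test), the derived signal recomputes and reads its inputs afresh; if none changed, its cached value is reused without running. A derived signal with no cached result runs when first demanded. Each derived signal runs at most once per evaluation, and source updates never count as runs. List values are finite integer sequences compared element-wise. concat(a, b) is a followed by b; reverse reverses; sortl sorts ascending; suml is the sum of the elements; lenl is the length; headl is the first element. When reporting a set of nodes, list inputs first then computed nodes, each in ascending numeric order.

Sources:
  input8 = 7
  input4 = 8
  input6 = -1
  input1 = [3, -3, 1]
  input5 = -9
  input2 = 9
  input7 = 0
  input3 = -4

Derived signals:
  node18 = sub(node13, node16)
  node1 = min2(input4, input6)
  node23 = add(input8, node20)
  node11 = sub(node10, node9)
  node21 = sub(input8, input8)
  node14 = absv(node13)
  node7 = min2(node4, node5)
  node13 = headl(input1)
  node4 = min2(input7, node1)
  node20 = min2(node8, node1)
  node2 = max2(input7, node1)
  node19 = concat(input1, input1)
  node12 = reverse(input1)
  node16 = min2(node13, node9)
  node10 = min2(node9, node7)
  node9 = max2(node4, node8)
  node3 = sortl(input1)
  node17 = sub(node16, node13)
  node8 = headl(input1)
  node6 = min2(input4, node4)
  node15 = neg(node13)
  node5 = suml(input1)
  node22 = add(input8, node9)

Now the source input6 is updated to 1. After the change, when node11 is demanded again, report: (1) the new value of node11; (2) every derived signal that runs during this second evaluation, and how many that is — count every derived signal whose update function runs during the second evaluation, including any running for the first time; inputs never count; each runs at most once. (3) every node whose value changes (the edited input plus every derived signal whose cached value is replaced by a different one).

First demand of the output computes:
  node1 = min2(8, -1) = -1
  node4 = min2(0, -1) = -1
  node5 = suml([3, -3, 1]) = 1
  node7 = min2(-1, 1) = -1
  node8 = headl([3, -3, 1]) = 3
  node9 = max2(-1, 3) = 3
  node10 = min2(3, -1) = -1
  node11 = sub(-1, 3) = -4

After the edit, cleaning proceeds:
  node1: a read changed (input6 -1->1) — executes, giving 1.
  node4: a read changed (node1 -1->1) — executes, giving 0.
  node7: a read changed (node4 -1->0) — executes, giving 0.
  node9: a read changed (node4 -1->0) — executes, giving 3 — identical to its old value.
  node10: a read changed (node7 -1->0) — executes, giving 0.
  node11: a read changed (node10 -1->0) — executes, giving -3.

Demanding node11 again yields -3.
6 derived signals run: node1, node4, node7, node9, node10, node11.
The nodes whose values change: input6, node1, node4, node7, node10, node11.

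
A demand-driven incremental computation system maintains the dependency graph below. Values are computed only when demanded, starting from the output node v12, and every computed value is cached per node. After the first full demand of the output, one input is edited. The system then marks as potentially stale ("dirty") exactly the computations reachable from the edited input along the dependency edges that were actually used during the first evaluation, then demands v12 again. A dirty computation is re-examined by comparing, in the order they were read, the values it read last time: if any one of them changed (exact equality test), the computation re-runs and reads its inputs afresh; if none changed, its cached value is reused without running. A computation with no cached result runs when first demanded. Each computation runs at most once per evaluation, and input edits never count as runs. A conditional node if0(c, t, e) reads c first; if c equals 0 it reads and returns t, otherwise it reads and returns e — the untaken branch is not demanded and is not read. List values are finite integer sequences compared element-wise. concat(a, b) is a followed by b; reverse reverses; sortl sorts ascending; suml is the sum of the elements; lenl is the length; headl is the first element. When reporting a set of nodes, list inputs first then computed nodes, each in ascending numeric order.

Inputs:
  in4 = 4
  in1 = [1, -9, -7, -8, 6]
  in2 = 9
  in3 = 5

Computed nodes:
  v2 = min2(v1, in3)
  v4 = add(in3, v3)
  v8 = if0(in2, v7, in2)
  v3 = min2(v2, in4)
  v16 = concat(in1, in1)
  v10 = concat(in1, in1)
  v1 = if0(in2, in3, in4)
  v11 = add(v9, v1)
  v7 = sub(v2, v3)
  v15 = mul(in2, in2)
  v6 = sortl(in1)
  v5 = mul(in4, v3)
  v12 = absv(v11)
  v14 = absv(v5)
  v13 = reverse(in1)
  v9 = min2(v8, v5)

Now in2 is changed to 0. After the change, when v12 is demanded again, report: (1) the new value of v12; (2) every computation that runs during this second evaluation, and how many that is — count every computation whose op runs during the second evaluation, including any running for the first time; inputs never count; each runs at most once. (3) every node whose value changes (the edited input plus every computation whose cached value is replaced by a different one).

New value of v12: 6.
Computations that run: v1, v2, v3, v7, v8, v9, v11, v12 — 8 in total.
Values that change: in2, v1, v2, v8, v9, v11, v12.
Key observation: a condition flipped, so demand reaches new nodes — v7 runs for the first time.

First evaluation (everything demanded from the output):
  v1 = if0(in2=9 -> else branch in4) = 4
  v2 = min2(4, 5) = 4
  v3 = min2(4, 4) = 4
  v5 = mul(4, 4) = 16
  v8 = if0(in2=9 -> else branch in2) = 9
  v9 = min2(9, 16) = 9
  v11 = add(9, 4) = 13
  v12 = absv(13) = 13

Propagation after the edit:
  v1: runs — in2 9->0; result 5.
  v2: runs — v1 4->5; result 5.
  v3: runs — v2 4->5; result 4 (same value as before).
  v5: checked — values it read are unchanged (in4 unchanged, v3 unchanged); reused cached 16 without running.
  v7: demanded for the first time — runs, produces 1.
  v8: runs — in2 9->0; in2 9->0; result 1.
  v9: runs — v8 9->1; result 1.
  v11: runs — v9 9->1; v1 4->5; result 6.
  v12: runs — v11 13->6; result 6.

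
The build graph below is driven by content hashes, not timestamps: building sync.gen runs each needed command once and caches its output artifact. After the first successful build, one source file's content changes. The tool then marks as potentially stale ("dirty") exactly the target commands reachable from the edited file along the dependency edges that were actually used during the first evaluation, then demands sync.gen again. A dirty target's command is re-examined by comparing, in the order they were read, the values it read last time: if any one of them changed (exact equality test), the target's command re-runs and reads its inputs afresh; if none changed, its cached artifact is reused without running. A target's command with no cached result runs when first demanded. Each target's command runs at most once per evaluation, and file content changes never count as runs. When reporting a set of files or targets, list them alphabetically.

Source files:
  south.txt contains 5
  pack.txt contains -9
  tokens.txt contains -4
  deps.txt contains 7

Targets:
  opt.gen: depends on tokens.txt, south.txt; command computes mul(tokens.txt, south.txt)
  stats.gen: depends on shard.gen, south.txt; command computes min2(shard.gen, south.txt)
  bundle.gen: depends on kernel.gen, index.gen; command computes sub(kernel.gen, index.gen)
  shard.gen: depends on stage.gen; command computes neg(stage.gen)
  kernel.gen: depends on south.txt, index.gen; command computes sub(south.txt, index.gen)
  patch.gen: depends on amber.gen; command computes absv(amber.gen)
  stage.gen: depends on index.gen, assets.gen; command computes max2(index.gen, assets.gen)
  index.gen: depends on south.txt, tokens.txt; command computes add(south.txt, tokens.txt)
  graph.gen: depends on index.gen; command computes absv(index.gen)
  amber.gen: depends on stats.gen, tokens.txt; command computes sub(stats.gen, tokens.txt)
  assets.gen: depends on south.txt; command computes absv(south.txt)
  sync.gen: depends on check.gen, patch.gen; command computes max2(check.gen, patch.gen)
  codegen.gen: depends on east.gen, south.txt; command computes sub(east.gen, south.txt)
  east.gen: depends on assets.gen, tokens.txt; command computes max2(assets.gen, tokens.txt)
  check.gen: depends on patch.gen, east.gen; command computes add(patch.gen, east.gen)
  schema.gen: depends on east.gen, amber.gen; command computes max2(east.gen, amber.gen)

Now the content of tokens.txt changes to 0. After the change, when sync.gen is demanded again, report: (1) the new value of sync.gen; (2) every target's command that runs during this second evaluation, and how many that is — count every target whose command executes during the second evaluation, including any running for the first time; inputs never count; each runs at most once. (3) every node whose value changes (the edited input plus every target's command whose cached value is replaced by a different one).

sync.gen now evaluates to 10.
Run set: amber.gen, check.gen, east.gen, index.gen, patch.gen, stage.gen, sync.gen (7 run).
Changed values: amber.gen, check.gen, index.gen, patch.gen, sync.gen, tokens.txt.
The important point: at shard.gen every value read last time is unchanged, so the dirty flag clears without a run.

Initial pass — values computed on the first demand:
  assets.gen = absv(5) = 5
  east.gen = max2(5, -4) = 5
  index.gen = add(5, -4) = 1
  stage.gen = max2(1, 5) = 5
  shard.gen = neg(5) = -5
  stats.gen = min2(-5, 5) = -5
  amber.gen = sub(-5, -4) = -1
  patch.gen = absv(-1) = 1
  check.gen = add(1, 5) = 6
  sync.gen = max2(6, 1) = 6

Second demand — change propagation:
  east.gen: re-runs because tokens.txt -4->0; new result 5 (unchanged).
  index.gen: re-runs because tokens.txt -4->0; new result 5.
  stage.gen: re-runs because index.gen 1->5; new result 5 (unchanged).
  shard.gen: re-examined; everything it read last time is the same (stage.gen unchanged) — cache -5 kept, no run.
  stats.gen: re-examined; everything it read last time is the same (shard.gen unchanged, south.txt unchanged) — cache -5 kept, no run.
  amber.gen: re-runs because tokens.txt -4->0; new result -5.
  patch.gen: re-runs because amber.gen -1->-5; new result 5.
  check.gen: re-runs because patch.gen 1->5; new result 10.
  sync.gen: re-runs because check.gen 6->10; patch.gen 1->5; new result 10.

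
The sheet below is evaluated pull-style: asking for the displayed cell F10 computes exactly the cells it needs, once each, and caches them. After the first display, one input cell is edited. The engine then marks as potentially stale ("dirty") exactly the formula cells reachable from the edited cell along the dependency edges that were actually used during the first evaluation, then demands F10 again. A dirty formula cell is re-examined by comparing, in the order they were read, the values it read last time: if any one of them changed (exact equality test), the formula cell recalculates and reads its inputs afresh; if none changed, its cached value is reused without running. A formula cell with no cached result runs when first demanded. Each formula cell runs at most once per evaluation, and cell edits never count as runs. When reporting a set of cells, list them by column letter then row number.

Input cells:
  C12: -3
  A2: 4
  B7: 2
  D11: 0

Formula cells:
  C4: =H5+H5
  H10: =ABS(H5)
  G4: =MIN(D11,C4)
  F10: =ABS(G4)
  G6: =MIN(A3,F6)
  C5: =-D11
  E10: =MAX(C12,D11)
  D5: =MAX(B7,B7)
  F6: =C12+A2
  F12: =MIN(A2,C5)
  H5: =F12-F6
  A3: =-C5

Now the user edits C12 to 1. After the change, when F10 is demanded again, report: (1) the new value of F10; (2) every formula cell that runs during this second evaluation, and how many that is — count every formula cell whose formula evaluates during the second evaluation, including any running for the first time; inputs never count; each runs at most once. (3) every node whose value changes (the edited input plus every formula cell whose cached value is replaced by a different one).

First demand of the output computes:
  C5 = -(0) = 0
  F6 = -3 + 4 = 1
  F12 = MIN(4, 0) = 0
  H5 = 0 - 1 = -1
  C4 = -1 + -1 = -2
  G4 = MIN(0, -2) = -2
  F10 = ABS(-2) = 2

After the edit, cleaning proceeds:
  F6: a read changed (C12 -3->1) — executes, giving 5.
  H5: a read changed (F6 1->5) — executes, giving -5.
  C4: a read changed (H5 -1->-5; H5 -1->-5) — executes, giving -10.
  G4: a read changed (C4 -2->-10) — executes, giving -10.
  F10: a read changed (G4 -2->-10) — executes, giving 10.

Demanding F10 again yields 10.
5 formula cells run: C4, F6, F10, G4, H5.
The nodes whose values change: C4, C12, F6, F10, G4, H5.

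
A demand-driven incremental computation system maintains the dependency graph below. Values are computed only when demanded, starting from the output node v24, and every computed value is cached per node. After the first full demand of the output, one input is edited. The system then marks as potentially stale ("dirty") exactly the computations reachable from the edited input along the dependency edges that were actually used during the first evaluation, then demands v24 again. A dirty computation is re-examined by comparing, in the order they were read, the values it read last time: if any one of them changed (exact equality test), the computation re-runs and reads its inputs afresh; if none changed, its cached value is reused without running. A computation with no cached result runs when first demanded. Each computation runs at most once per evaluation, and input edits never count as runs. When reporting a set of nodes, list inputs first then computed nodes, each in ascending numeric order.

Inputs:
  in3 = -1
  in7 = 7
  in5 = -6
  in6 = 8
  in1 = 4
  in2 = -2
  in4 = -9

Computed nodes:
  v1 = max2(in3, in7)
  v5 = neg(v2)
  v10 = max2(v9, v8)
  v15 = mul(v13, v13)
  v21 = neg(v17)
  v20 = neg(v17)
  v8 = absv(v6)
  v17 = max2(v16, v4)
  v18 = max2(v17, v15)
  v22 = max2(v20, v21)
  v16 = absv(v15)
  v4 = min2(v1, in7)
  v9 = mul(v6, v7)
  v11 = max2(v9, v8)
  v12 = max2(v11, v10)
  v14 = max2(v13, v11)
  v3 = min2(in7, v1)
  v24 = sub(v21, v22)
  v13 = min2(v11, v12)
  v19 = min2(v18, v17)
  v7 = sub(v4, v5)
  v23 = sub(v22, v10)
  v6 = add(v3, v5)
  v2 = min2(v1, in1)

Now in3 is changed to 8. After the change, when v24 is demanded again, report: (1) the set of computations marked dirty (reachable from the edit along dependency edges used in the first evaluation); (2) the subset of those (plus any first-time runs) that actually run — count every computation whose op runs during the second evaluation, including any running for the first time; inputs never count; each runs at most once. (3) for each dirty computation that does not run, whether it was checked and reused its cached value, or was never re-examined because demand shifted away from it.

Marked dirty: v1, v2, v3, v4, v5, v6, v7, v8, v9, v10, v11, v12, v13, v15, v16, v17, v20, v21, v22, v24.
Computations that run: v1, v2, v3, v4 — 4 in total.
Checked but reused from cache: v5, v6, v7, v8, v9, v10, v11, v12, v13, v15, v16, v17, v20, v21, v22, v24.
Key observation: the cutoff stops propagation at v5 — its inputs' values are unchanged, so it reuses its cache.

First evaluation (everything demanded from the output):
  v1 = max2(-1, 7) = 7
  v2 = min2(7, 4) = 4
  v3 = min2(7, 7) = 7
  v4 = min2(7, 7) = 7
  v5 = neg(4) = -4
  v6 = add(7, -4) = 3
  v7 = sub(7, -4) = 11
  v8 = absv(3) = 3
  v9 = mul(3, 11) = 33
  v10 = max2(33, 3) = 33
  v11 = max2(33, 3) = 33
  v12 = max2(33, 33) = 33
  v13 = min2(33, 33) = 33
  v15 = mul(33, 33) = 1089
  v16 = absv(1089) = 1089
  v17 = max2(1089, 7) = 1089
  v20 = neg(1089) = -1089
  v21 = neg(1089) = -1089
  v22 = max2(-1089, -1089) = -1089
  v24 = sub(-1089, -1089) = 0

Propagation after the edit:
  v1: runs — in3 -1->8; result 8.
  v2: runs — v1 7->8; result 4 (same value as before).
  v3: runs — v1 7->8; result 7 (same value as before).
  v4: runs — v1 7->8; result 7 (same value as before).
  v5: checked — values it read are unchanged (v2 unchanged); reused cached -4 without running.
  v6: checked — values it read are unchanged (v3 unchanged, v5 unchanged); reused cached 3 without running.
  v7: checked — values it read are unchanged (v4 unchanged, v5 unchanged); reused cached 11 without running.
  v8: checked — values it read are unchanged (v6 unchanged); reused cached 3 without running.
  v9: checked — values it read are unchanged (v6 unchanged, v7 unchanged); reused cached 33 without running.
  v10: checked — values it read are unchanged (v9 unchanged, v8 unchanged); reused cached 33 without running.
  v11: checked — values it read are unchanged (v9 unchanged, v8 unchanged); reused cached 33 without running.
  v12: checked — values it read are unchanged (v11 unchanged, v10 unchanged); reused cached 33 without running.
  v13: checked — values it read are unchanged (v11 unchanged, v12 unchanged); reused cached 33 without running.
  v15: checked — values it read are unchanged (v13 unchanged, v13 unchanged); reused cached 1089 without running.
  v16: checked — values it read are unchanged (v15 unchanged); reused cached 1089 without running.
  v17: checked — values it read are unchanged (v16 unchanged, v4 unchanged); reused cached 1089 without running.
  v20: checked — values it read are unchanged (v17 unchanged); reused cached -1089 without running.
  v21: checked — values it read are unchanged (v17 unchanged); reused cached -1089 without running.
  v22: checked — values it read are unchanged (v20 unchanged, v21 unchanged); reused cached -1089 without running.
  v24: checked — values it read are unchanged (v21 unchanged, v22 unchanged); reused cached 0 without running.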